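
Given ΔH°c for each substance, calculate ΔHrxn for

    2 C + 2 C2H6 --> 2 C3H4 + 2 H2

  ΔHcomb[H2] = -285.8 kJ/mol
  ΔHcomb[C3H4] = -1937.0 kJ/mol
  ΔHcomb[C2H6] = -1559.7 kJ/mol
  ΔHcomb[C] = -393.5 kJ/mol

Using ΔH = Σ nΔHc°(reactants) − Σ nΔHc°(products):
= [2·(-393.5) + 2·(-1559.7)] − [2·(-1937.0) + 2·(-285.8)]
= 539.2 kJ/mol

ΔHrxn = 539.2 kJ/mol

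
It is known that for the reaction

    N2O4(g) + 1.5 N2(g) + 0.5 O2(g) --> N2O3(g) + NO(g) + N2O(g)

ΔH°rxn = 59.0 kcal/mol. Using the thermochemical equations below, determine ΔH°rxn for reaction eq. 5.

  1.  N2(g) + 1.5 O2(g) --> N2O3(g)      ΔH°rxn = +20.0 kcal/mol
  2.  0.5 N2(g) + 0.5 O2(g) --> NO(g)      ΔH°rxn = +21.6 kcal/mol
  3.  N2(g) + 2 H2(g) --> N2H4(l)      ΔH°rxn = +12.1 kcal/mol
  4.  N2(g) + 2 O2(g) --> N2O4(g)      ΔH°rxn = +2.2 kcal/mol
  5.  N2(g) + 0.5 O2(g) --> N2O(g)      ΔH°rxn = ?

ΔH°rxn = 19.6 kcal/mol

eq. 1 as written: +20.0 kcal/mol
eq. 2 as written: +21.6 kcal/mol
eq. 3: not needed.
eq. 4 reversed: -2.2 kcal/mol
eq. 5 as written: contributes x
+59.0 = (+20.0) + (+21.6) + (-2.2) + x
x = (+59.0 − (+39.4)) / (1) = 19.6 kcal/mol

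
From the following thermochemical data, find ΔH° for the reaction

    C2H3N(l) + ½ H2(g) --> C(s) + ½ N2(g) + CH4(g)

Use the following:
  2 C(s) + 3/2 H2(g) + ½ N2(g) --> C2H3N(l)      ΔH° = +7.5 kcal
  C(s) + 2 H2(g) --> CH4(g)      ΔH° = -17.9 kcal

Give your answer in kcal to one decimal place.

equation 1 reversed (C2H3N(l) must end up as a reactant): -7.5 kcal
equation 2 as written (CH4(g) already on the product side): -17.9 kcal
ΔH° = (-7.5) + (-17.9) = -25.4 kcal

ΔH° = -25.4 kcal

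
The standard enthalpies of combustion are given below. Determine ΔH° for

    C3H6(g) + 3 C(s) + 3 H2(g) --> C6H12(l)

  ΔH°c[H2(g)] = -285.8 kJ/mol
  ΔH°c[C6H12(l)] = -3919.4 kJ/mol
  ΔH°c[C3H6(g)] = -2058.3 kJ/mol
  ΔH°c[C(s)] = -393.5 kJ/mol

Using ΔH = Σ nΔHc°(reactants) − Σ nΔHc°(products):
= [1·(-2058.3) + 3·(-393.5) + 3·(-285.8)] − [1·(-3919.4)]
= -176.8 kJ/mol

ΔH° = -176.8 kJ/mol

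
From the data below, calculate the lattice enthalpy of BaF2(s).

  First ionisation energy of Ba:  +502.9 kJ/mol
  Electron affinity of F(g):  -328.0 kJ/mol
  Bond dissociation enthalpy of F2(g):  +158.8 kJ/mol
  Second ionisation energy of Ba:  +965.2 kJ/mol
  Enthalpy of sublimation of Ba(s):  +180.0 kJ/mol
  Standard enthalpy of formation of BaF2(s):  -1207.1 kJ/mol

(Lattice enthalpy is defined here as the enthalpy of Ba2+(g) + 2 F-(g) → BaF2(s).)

U = -2358.0 kJ/mol

ΔHf° = 1·ΔHsub + 1·(ΣIE) + 1·D(F2) + 2·EA + U
-1207.1 = 1·(+180.0) + 1·(+1468.1) + 1·(+158.8) + 2·(-328.0) + U
U = -1207.1 − (+1150.9) = -2358.0 kJ/mol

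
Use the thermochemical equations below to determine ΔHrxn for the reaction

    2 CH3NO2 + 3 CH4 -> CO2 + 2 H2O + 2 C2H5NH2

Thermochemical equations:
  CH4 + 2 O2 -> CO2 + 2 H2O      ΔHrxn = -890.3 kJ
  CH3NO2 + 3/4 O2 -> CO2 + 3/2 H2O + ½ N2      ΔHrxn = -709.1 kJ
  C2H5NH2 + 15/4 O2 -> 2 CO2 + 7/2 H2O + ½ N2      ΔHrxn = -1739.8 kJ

ΔHrxn = -609.5 kJ

equation 1 × 3 (×3 to match 3 CH4 in the target): (3)·(-890.3) = -2670.9 kJ
equation 2 × 2 (×2 to match 2 CH3NO2 in the target): (2)·(-709.1) = -1418.2 kJ
equation 3 reversed and × 2 (C2H5NH2 must end up as a product; ×2 to match 2 C2H5NH2 in the target): (-2)·(-1739.8) = +3479.6 kJ
Since enthalpy is a state function, ΔHrxn = (3)·(-890.3) + (2)·(-709.1) + (-2)·(-1739.8) = -609.5 kJ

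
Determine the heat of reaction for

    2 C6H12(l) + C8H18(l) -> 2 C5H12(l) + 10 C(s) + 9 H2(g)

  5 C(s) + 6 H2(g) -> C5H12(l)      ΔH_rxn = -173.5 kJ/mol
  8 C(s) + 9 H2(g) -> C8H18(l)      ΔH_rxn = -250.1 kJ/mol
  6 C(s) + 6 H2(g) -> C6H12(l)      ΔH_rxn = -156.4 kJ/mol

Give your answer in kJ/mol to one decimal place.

ΔH_rxn = 215.9 kJ/mol

equation 1 × 2: (2)·(-173.5) = -347.0 kJ/mol
equation 2 reversed: +250.1 kJ/mol
equation 3 reversed and × 2: (-2)·(-156.4) = +312.8 kJ/mol
ΔH_rxn = (-347.0) + (+250.1) + (+312.8) = 215.9 kJ/mol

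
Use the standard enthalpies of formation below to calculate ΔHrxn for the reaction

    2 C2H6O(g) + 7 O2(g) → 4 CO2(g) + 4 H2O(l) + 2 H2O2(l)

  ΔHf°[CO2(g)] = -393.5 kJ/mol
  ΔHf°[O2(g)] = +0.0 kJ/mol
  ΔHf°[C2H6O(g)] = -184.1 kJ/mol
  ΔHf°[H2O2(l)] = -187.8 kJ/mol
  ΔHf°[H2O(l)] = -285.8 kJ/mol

Products: 4·(-393.5) + 4·(-285.8) + 2·(-187.8) = -3092.8
Reactants: 2·(-184.1) + 7·(+0.0) = -368.2
ΔHrxn = (-3092.8) − (-368.2) = -2724.6 kJ/mol

ΔHrxn = -2724.6 kJ/mol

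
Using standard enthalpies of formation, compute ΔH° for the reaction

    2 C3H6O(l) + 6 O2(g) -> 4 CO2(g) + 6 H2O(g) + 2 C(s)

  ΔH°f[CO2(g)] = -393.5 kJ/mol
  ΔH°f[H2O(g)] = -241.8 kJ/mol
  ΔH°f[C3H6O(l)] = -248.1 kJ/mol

ΔH° = -2528.6 kJ/mol

Products: 4·(-393.5) + 6·(-241.8) + 2·(+0.0) = -3024.8
Reactants: 2·(-248.1) + 6·(+0.0) = -496.2
ΔH° = (-3024.8) − (-496.2) = -2528.6 kJ/mol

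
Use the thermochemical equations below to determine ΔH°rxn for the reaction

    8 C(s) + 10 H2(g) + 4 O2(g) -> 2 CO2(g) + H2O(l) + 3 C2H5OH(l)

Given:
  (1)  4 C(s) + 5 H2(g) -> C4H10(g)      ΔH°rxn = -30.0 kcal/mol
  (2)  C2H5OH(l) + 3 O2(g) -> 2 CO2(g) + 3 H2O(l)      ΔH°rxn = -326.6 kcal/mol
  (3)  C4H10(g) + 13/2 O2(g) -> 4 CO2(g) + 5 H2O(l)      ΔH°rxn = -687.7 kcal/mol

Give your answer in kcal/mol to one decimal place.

(1) × 2 (scale by 2 for the 8 C(s)): (2)·(-30.0) = -60.0 kcal/mol
(2) reversed and × 3 (C2H5OH(l) must end up as a product; scale by 3 for the 3 C2H5OH(l)): (-3)·(-326.6) = +979.8 kcal/mol
(3) × 2: (2)·(-687.7) = -1375.4 kcal/mol
ΔH°rxn = (2)·(-30.0) + (-3)·(-326.6) + (2)·(-687.7) = -455.6 kcal/mol

ΔH°rxn = -455.6 kcal/mol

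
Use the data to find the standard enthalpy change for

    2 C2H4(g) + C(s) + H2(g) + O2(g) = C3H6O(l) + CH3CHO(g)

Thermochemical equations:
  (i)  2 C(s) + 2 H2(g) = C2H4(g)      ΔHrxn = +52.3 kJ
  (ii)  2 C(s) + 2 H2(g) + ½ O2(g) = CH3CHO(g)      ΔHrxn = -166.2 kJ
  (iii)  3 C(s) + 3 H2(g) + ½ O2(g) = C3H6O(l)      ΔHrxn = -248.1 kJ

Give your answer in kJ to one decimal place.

ΔHrxn = -518.9 kJ

(i) reversed and × 2 (C2H4(g) must end up as a reactant; scale by 2 for the 2 C2H4(g)): (-2)·(+52.3) = -104.6 kJ
(ii) as written (CH3CHO(g) already on the product side): -166.2 kJ
(iii) as written (C3H6O(l) already on the product side): -248.1 kJ
ΔHrxn = (-104.6) + (-166.2) + (-248.1) = -518.9 kJ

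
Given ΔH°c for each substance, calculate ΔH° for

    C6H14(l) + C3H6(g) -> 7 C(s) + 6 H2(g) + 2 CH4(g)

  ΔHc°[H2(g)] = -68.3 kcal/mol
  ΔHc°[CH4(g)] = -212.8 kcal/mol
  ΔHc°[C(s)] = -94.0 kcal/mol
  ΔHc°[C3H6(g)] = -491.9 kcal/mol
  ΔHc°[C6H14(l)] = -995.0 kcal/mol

With combustion enthalpies, reactants minus products:
= [1·(-995.0) + 1·(-491.9)] − [7·(-94.0) + 6·(-68.3) + 2·(-212.8)]
= 6.5 kcal/mol

ΔH° = 6.5 kcal/mol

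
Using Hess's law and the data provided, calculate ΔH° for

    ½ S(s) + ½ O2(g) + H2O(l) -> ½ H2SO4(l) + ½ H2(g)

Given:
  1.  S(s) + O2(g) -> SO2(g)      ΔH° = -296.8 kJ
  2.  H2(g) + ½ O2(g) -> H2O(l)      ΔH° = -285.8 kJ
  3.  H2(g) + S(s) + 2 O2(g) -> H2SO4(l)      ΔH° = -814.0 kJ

eq. 1: not needed.
eq. 2 reversed: +285.8 kJ
eq. 3 × 1/2: (1/2)·(-814.0) = -407.0 kJ
ΔH° = (+285.8) + (-407.0) = -121.2 kJ

ΔH° = -121.2 kJ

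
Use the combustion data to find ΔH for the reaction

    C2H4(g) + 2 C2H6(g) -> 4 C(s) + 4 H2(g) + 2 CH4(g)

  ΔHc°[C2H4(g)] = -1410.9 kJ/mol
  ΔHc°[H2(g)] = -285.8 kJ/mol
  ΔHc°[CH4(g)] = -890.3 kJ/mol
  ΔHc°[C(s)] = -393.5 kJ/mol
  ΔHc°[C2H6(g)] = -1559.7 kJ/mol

ΔH = -32.5 kJ/mol

Using ΔH = Σ nΔHc°(reactants) − Σ nΔHc°(products):
= [1·(-1410.9) + 2·(-1559.7)] − [4·(-393.5) + 4·(-285.8) + 2·(-890.3)]
= -32.5 kJ/mol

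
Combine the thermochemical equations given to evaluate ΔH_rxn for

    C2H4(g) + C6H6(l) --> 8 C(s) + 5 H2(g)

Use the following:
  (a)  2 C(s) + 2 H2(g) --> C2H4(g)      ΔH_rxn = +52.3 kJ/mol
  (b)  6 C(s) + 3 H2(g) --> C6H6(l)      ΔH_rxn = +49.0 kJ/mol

ΔH_rxn = -101.3 kJ/mol

(a) reversed (C2H4(g) must end up as a reactant): -52.3 kJ/mol
(b) reversed (reverse to put C6H6(l) on the reactant side): -49.0 kJ/mol
Since enthalpy is a state function, ΔH_rxn = (-52.3) + (-49.0) = -101.3 kJ/mol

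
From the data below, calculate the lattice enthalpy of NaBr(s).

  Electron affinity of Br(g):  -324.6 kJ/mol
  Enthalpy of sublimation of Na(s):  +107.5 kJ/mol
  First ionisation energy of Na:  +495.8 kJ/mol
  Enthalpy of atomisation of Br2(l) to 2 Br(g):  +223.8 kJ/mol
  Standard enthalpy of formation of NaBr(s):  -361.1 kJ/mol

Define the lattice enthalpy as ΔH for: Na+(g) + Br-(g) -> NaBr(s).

ΔHf° = 1·ΔHsub + 1·(ΣIE) + 1/2·D(Br2) + 1·EA + U
-361.1 = 1·(+107.5) + 1·(+495.8) + 1/2·(+223.8) + 1·(-324.6) + U
U = -361.1 − (+390.6) = -751.7 kJ/mol

U = -751.7 kJ/mol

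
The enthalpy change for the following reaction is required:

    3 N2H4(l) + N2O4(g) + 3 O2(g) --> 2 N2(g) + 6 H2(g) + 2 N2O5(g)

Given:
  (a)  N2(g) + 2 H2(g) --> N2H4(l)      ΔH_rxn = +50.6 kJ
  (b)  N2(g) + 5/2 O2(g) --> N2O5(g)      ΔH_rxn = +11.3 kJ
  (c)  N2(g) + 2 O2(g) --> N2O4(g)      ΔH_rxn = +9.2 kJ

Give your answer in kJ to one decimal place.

ΔH_rxn = -138.4 kJ

(a) reversed and × 3 (N2H4(l) must end up as a reactant; ×3 to match 3 N2H4(l) in the target): (-3)·(+50.6) = -151.8 kJ
(b) × 2 (scale by 2 for the 2 N2O5(g)): (2)·(+11.3) = +22.6 kJ
(c) reversed (reverse to put N2O4(g) on the reactant side): -9.2 kJ
ΔH_rxn = (-3)·(+50.6) + (2)·(+11.3) + (-1)·(+9.2) = -138.4 kJ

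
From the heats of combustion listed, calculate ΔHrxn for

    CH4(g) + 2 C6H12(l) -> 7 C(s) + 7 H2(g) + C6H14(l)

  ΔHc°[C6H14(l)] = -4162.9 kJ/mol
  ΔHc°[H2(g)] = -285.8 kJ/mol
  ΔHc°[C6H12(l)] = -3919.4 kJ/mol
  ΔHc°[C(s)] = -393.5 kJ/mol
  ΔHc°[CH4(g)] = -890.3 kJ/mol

ΔHrxn = 188.9 kJ/mol

Using ΔH = Σ nΔHc°(reactants) − Σ nΔHc°(products):
= [1·(-890.3) + 2·(-3919.4)] − [7·(-393.5) + 7·(-285.8) + 1·(-4162.9)]
= 188.9 kJ/mol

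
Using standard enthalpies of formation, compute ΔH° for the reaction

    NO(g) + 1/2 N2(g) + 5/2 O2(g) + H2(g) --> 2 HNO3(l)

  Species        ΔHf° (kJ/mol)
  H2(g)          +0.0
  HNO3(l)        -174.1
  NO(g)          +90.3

ΔH° = -438.5 kJ/mol

ΔH°rxn = Σ nΔHf°(products) − Σ nΔHf°(reactants).
Products: 2·(-174.1) = -348.2
Reactants: 1·(+90.3) + 1/2·(+0.0) + 5/2·(+0.0) + 1·(+0.0) = +90.3
ΔH° = (-348.2) − (+90.3) = -438.5 kJ/mol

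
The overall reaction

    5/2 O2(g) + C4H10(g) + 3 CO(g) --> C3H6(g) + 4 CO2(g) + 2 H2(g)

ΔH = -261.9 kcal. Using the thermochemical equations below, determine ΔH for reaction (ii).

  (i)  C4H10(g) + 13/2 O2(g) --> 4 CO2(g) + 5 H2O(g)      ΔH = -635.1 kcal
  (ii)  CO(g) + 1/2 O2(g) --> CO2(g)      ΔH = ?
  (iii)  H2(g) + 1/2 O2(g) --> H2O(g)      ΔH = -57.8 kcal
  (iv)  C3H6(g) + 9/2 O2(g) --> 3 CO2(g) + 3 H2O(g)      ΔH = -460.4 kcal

ΔH = -67.6 kcal

(i) as written (C4H10(g) already on the reactant side): -635.1 kcal
(ii) × 3 (×3 to match 3 CO(g) in the target): contributes 3·x
(iii) reversed and × 2 (reverse to put H2(g) on the product side; scale by 2 for the 2 H2(g)): (-2)·(-57.8) = +115.6 kcal
(iv) reversed (C3H6(g) must end up as a product): +460.4 kcal
-261.9 = (-635.1) + (+115.6) + (+460.4) + 3·x
x = (-261.9 − (-59.1)) / (3) = -67.6 kcal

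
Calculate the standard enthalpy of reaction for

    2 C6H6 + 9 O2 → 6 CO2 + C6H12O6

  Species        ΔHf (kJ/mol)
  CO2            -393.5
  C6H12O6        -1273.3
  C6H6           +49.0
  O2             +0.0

Products: 6·(-393.5) + 1·(-1273.3) = -3634.3
Reactants: 2·(+49.0) + 9·(+0.0) = +98.0
ΔH_rxn = (-3634.3) − (+98.0) = -3732.3 kJ/mol

ΔH_rxn = -3732.3 kJ/mol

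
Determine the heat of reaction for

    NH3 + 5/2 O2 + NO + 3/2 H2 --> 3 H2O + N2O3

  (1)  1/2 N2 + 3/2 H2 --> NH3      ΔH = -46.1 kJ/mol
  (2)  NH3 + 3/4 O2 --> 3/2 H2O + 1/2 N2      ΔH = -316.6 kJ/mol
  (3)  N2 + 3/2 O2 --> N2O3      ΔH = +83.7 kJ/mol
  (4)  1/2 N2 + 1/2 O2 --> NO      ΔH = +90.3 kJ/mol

ΔH = -685.9 kJ/mol

(1) as written: -46.1 kJ/mol
(2) × 2: (2)·(-316.6) = -633.2 kJ/mol
(3) as written: +83.7 kJ/mol
(4) reversed: -90.3 kJ/mol
ΔH = (1)·(-46.1) + (2)·(-316.6) + (1)·(+83.7) + (-1)·(+90.3) = -685.9 kJ/mol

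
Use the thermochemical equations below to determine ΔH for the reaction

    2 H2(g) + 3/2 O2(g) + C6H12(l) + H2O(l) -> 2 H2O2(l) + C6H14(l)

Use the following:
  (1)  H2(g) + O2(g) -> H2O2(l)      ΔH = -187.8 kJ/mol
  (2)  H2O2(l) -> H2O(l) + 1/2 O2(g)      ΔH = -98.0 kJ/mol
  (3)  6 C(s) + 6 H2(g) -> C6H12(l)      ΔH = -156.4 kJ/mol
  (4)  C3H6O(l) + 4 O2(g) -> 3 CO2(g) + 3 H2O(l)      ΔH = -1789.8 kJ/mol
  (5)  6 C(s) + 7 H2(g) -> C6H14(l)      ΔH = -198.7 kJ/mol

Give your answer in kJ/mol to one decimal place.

(1) as written: -187.8 kJ/mol
(2) reversed: +98.0 kJ/mol
(3) reversed (reverse to put C6H12(l) on the reactant side): +156.4 kJ/mol
(4): not needed (C3H6O(l) appears nowhere else).
(5) as written (C6H14(l) already on the product side): -198.7 kJ/mol
Since enthalpy is a state function, ΔH = (-187.8) + (+98.0) + (+156.4) + (-198.7) = -132.1 kJ/mol

ΔH = -132.1 kJ/mol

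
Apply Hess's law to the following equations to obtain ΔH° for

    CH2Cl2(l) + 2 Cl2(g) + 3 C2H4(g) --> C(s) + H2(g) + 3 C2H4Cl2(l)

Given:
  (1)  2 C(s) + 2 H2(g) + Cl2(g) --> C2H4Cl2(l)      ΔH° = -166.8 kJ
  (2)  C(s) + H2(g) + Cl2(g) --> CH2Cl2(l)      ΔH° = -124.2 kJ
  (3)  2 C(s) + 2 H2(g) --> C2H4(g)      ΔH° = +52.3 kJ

(1) × 3 (scale by 3 for the 3 C2H4Cl2(l)): (3)·(-166.8) = -500.4 kJ
(2) reversed (CH2Cl2(l) must end up as a reactant): +124.2 kJ
(3) reversed and × 3 (C2H4(g) must end up as a reactant; scale by 3 for the 3 C2H4(g)): (-3)·(+52.3) = -156.9 kJ
Summing the manipulated equations, ΔH° = (-500.4) + (+124.2) + (-156.9) = -533.1 kJ

ΔH° = -533.1 kJ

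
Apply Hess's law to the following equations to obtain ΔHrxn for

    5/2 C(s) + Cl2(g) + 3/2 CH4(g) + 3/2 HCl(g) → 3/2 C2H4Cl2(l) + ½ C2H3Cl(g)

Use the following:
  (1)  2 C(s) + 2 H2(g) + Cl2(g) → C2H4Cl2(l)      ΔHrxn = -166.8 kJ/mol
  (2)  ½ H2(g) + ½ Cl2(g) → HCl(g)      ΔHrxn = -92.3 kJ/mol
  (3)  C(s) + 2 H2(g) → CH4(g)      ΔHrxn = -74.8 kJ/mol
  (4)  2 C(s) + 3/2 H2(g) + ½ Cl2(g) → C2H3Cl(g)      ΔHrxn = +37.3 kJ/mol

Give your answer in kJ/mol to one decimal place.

ΔHrxn = 19.1 kJ/mol

(1) × 3/2: (3/2)·(-166.8) = -250.2 kJ/mol
(2) reversed and × 3/2: (-3/2)·(-92.3) = +138.45 kJ/mol
(3) reversed and × 3/2: (-3/2)·(-74.8) = +112.2 kJ/mol
(4) × 1/2: (1/2)·(+37.3) = +18.65 kJ/mol
By Hess's law, ΔHrxn = (3/2)·(-166.8) + (-3/2)·(-92.3) + (-3/2)·(-74.8) + (1/2)·(+37.3) = 19.1 kJ/mol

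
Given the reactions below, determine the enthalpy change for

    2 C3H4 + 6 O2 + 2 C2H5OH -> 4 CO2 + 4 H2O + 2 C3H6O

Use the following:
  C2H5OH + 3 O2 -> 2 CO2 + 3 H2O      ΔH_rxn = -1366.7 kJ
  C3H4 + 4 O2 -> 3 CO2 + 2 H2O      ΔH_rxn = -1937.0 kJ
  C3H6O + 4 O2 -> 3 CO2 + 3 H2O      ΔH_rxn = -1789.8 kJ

ΔH_rxn = -3027.8 kJ

equation 1 × 2: (2)·(-1366.7) = -2733.4 kJ
equation 2 × 2: (2)·(-1937.0) = -3874.0 kJ
equation 3 reversed and × 2: (-2)·(-1789.8) = +3579.6 kJ
ΔH_rxn = (2)·(-1366.7) + (2)·(-1937.0) + (-2)·(-1789.8) = -3027.8 kJ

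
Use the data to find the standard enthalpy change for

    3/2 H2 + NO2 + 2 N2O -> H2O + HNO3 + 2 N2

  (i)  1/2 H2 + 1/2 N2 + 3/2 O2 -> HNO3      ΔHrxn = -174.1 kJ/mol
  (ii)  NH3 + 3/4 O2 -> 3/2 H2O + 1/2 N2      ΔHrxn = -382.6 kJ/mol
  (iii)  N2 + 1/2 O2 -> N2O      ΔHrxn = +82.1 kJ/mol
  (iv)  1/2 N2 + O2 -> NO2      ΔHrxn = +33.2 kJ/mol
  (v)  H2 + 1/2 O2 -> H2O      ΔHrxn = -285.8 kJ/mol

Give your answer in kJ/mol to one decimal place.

(i) as written: -174.1 kJ/mol
(ii): not needed.
(iii) reversed and × 2: (-2)·(+82.1) = -164.2 kJ/mol
(iv) reversed: -33.2 kJ/mol
(v) as written: -285.8 kJ/mol
Since enthalpy is a state function, ΔHrxn = (-174.1) + (-164.2) + (-33.2) + (-285.8) = -657.3 kJ/mol

ΔHrxn = -657.3 kJ/mol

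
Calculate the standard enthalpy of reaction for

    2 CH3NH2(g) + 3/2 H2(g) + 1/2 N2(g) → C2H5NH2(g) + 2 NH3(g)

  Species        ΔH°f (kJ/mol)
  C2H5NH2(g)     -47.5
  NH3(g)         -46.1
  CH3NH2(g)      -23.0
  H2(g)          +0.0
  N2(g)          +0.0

ΔH°rxn = Σ nΔHf°(products) − Σ nΔHf°(reactants).
Products: 1·(-47.5) + 2·(-46.1) = -139.7
Reactants: 2·(-23.0) + 3/2·(+0.0) + 1/2·(+0.0) = -46.0
ΔH° = (-139.7) − (-46.0) = -93.7 kJ/mol

ΔH° = -93.7 kJ/mol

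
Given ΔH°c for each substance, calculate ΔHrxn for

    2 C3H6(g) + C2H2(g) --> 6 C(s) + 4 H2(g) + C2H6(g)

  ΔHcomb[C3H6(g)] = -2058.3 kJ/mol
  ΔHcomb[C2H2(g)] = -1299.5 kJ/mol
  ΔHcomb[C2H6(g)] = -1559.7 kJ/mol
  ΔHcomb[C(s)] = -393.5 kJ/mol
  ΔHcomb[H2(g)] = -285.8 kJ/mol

ΔHrxn = -352.2 kJ/mol

With combustion enthalpies, reactants minus products:
= [2·(-2058.3) + 1·(-1299.5)] − [6·(-393.5) + 4·(-285.8) + 1·(-1559.7)]
= -352.2 kJ/mol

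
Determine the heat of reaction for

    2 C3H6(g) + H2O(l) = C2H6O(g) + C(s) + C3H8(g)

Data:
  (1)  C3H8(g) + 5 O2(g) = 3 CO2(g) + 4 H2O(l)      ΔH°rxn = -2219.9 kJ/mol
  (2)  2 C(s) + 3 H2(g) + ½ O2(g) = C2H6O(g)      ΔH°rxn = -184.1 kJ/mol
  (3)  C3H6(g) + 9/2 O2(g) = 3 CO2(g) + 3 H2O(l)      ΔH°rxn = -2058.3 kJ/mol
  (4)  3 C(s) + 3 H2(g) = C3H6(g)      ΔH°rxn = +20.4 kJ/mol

ΔH°rxn = -42.9 kJ/mol

(1) reversed: +2219.9 kJ/mol
(2) as written: -184.1 kJ/mol
(3) as written: -2058.3 kJ/mol
(4) reversed: -20.4 kJ/mol
By Hess's law, ΔH°rxn = (-1)·(-2219.9) + (1)·(-184.1) + (1)·(-2058.3) + (-1)·(+20.4) = -42.9 kJ/mol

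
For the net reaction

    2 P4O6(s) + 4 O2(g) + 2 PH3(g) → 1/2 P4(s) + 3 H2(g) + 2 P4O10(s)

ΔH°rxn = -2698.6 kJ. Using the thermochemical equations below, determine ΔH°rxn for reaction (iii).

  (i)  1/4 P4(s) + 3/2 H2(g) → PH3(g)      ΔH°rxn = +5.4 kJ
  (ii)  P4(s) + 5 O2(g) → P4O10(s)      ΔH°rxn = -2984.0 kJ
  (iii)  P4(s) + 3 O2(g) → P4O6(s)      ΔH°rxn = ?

(i) reversed and × 2: (-2)·(+5.4) = -10.8 kJ
(ii) × 2: (2)·(-2984.0) = -5968.0 kJ
(iii) reversed and × 2: contributes −2·x
-2698.6 = (-10.8) + (-5968.0) − 2·x
x = (-2698.6 − (-5978.8)) / (-2) = -1640.1 kJ

ΔH°rxn = -1640.1 kJ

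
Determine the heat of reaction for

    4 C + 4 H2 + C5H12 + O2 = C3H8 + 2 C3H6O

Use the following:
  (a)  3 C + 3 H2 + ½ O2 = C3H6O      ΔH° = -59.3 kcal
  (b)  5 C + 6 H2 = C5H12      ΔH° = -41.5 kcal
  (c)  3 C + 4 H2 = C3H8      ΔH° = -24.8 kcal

(a) × 2 (scale by 2 for the 2 C3H6O): (2)·(-59.3) = -118.6 kcal
(b) reversed (reverse to put C5H12 on the reactant side): +41.5 kcal
(c) as written (C3H8 already on the product side): -24.8 kcal
Combining the equations, ΔH° = (2)·(-59.3) + (-1)·(-41.5) + (1)·(-24.8) = -101.9 kcal

ΔH° = -101.9 kcal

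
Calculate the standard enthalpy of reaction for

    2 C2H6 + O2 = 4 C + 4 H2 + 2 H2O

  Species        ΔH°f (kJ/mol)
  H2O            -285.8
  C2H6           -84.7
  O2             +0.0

Products: 4·(+0.0) + 4·(+0.0) + 2·(-285.8) = -571.6
Reactants: 2·(-84.7) + 1·(+0.0) = -169.4
ΔH°rxn = (-571.6) − (-169.4) = -402.2 kJ/mol

ΔH°rxn = -402.2 kJ/mol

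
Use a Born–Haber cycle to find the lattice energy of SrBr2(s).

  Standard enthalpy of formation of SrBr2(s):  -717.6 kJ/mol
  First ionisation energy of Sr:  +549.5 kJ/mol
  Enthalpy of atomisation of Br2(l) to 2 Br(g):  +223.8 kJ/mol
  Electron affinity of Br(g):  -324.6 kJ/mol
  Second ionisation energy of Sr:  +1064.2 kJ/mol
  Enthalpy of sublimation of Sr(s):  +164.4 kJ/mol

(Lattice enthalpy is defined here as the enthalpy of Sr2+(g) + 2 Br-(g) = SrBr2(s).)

ΔHf° = 1·ΔHsub + 1·(ΣIE) + 1·D(Br2) + 2·EA + U
-717.6 = 1·(+164.4) + 1·(+1613.7) + 1·(+223.8) + 2·(-324.6) + U
U = -717.6 − (+1352.7) = -2070.3 kJ/mol

U = -2070.3 kJ/mol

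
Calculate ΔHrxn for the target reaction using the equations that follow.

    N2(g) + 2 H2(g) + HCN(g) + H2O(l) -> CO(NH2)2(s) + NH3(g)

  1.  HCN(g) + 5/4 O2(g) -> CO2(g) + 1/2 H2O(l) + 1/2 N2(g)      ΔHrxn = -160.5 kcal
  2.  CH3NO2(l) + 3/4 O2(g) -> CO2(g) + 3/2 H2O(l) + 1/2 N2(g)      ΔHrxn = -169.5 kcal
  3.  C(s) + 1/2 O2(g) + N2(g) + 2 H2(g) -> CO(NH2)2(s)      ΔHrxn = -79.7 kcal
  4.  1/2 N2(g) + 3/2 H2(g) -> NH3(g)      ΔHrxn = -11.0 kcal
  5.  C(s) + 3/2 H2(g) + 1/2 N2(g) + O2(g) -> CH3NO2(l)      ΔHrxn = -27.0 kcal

ΔHrxn = -54.7 kcal

eq. 1 as written: -160.5 kcal
eq. 2 reversed: +169.5 kcal
eq. 3 as written: -79.7 kcal
eq. 4 as written: -11.0 kcal
eq. 5 reversed: +27.0 kcal
ΔHrxn = (-160.5) + (+169.5) + (-79.7) + (-11.0) + (+27.0) = -54.7 kcal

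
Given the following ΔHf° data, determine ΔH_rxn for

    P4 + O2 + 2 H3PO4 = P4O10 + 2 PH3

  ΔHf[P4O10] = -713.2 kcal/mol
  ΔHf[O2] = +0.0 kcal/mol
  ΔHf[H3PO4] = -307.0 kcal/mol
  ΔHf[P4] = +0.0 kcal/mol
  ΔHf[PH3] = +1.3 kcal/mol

ΔH_rxn = -96.6 kcal/mol

ΔH°rxn = Σ nΔHf°(products) − Σ nΔHf°(reactants).
Products: 1·(-713.2) + 2·(+1.3) = -710.6
Reactants: 1·(+0.0) + 1·(+0.0) + 2·(-307.0) = -614.0
ΔH_rxn = (-710.6) − (-614.0) = -96.6 kcal/mol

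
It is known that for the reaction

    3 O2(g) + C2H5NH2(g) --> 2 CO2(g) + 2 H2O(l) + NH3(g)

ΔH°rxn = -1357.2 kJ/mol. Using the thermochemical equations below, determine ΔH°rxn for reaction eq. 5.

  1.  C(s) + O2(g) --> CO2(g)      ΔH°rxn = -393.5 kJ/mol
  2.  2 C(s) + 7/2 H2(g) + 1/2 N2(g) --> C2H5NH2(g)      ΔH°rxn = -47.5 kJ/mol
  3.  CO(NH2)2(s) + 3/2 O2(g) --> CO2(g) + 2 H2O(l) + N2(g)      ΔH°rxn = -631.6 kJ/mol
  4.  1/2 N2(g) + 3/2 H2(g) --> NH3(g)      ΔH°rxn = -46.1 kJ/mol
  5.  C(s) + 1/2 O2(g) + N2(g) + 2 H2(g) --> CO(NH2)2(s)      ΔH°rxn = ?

ΔH°rxn = -333.5 kJ/mol

eq. 1 as written: -393.5 kJ/mol
eq. 2 reversed (reverse to put C2H5NH2(g) on the reactant side): +47.5 kJ/mol
eq. 3 as written (H2O(l) already on the product side): -631.6 kJ/mol
eq. 4 as written (NH3(g) already on the product side): -46.1 kJ/mol
eq. 5 as written: contributes x
-1357.2 = (-393.5) + (+47.5) + (-631.6) + (-46.1) + x
x = (-1357.2 − (-1023.7)) / (1) = -333.5 kJ/mol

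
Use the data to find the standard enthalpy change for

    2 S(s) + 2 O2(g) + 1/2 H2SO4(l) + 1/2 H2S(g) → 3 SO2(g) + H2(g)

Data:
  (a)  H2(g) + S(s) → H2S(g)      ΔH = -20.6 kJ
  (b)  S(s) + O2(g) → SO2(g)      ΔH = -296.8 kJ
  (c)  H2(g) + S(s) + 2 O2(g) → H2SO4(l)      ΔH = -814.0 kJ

ΔH = -473.1 kJ

(a) reversed and × 1/2 (H2S(g) must end up as a reactant; ×1/2 to match 1/2 H2S(g) in the target): (-1/2)·(-20.6) = +10.3 kJ
(b) × 3 (scale by 3 for the 3 SO2(g)): (3)·(-296.8) = -890.4 kJ
(c) reversed and × 1/2 (reverse to put H2SO4(l) on the reactant side; scale by 1/2 for the 1/2 H2SO4(l)): (-1/2)·(-814.0) = +407.0 kJ
Summing the manipulated equations, ΔH = (+10.3) + (-890.4) + (+407.0) = -473.1 kJ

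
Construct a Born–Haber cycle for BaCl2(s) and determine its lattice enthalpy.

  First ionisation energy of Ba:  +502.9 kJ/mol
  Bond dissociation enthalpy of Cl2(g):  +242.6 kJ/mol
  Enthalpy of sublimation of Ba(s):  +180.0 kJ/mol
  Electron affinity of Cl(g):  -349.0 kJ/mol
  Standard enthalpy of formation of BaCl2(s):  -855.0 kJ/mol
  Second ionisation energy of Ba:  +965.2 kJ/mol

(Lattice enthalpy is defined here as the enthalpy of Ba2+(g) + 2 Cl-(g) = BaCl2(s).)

U = -2047.7 kJ/mol

ΔHf° = 1·ΔHsub + 1·(ΣIE) + 1·D(Cl2) + 2·EA + U
-855.0 = 1·(+180.0) + 1·(+1468.1) + 1·(+242.6) + 2·(-349.0) + U
U = -855.0 − (+1192.7) = -2047.7 kJ/mol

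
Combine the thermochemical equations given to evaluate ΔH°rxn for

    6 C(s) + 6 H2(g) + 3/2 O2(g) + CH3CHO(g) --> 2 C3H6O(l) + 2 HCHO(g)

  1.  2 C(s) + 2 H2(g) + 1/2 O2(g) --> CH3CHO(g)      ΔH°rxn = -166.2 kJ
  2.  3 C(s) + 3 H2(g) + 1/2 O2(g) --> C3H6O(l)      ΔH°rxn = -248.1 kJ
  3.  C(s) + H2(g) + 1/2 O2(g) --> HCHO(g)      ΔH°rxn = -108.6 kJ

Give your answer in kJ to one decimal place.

ΔH°rxn = -547.2 kJ

eq. 1 reversed (reverse to put CH3CHO(g) on the reactant side): +166.2 kJ
eq. 2 × 2 (×2 to match 2 C3H6O(l) in the target): (2)·(-248.1) = -496.2 kJ
eq. 3 × 2 (×2 to match 2 HCHO(g) in the target): (2)·(-108.6) = -217.2 kJ
ΔH°rxn = (-1)·(-166.2) + (2)·(-248.1) + (2)·(-108.6) = -547.2 kJ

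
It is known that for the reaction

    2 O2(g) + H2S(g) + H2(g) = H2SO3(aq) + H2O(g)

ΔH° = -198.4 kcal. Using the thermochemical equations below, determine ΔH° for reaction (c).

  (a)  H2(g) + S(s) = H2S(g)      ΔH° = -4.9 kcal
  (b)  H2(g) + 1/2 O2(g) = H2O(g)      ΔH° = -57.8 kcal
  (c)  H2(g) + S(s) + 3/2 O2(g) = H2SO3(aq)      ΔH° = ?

(a) reversed: +4.9 kcal
(b) as written: -57.8 kcal
(c) as written: contributes x
-198.4 = (+4.9) + (-57.8) + x
x = (-198.4 − (-52.9)) / (1) = -145.5 kcal

ΔH° = -145.5 kcal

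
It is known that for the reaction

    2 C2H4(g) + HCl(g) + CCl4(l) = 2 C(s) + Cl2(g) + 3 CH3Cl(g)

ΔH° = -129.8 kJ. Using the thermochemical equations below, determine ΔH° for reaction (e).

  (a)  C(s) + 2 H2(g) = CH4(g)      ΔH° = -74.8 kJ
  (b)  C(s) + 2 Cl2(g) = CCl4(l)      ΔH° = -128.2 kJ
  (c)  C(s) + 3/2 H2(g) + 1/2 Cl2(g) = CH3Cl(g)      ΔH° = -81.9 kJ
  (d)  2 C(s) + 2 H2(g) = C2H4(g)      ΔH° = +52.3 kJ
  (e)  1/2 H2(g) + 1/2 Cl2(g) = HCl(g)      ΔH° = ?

(a): not needed.
(b) reversed: +128.2 kJ
(c) × 3: (3)·(-81.9) = -245.7 kJ
(d) reversed and × 2: (-2)·(+52.3) = -104.6 kJ
(e) reversed: contributes −x
-129.8 = (+128.2) + (-245.7) + (-104.6) − x
x = (-129.8 − (-222.1)) / (-1) = -92.3 kJ

ΔH° = -92.3 kJ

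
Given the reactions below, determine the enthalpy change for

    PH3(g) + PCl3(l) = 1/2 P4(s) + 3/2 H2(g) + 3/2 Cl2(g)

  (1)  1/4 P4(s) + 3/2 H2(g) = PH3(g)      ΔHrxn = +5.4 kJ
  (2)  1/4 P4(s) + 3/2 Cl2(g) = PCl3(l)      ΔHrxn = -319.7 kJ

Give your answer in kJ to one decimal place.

ΔHrxn = 314.3 kJ

(1) reversed: -5.4 kJ
(2) reversed: +319.7 kJ
Since enthalpy is a state function, ΔHrxn = (-5.4) + (+319.7) = 314.3 kJ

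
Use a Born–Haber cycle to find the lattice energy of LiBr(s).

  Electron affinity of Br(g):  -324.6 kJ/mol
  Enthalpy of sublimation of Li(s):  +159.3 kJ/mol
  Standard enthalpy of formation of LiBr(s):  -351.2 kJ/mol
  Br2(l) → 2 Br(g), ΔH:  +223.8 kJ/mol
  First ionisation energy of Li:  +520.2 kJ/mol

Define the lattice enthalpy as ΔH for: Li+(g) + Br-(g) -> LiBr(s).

ΔHf° = 1·ΔHsub + 1·(ΣIE) + 1/2·D(Br2) + 1·EA + U
-351.2 = 1·(+159.3) + 1·(+520.2) + 1/2·(+223.8) + 1·(-324.6) + U
U = -351.2 − (+466.8) = -818.0 kJ/mol

U = -818.0 kJ/mol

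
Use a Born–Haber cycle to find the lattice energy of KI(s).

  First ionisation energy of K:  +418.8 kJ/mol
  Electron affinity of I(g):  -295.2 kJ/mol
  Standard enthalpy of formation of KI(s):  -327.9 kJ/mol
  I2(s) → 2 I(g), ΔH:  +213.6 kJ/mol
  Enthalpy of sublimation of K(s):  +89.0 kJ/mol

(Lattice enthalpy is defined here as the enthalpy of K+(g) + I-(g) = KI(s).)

ΔHf° = 1·ΔHsub + 1·(ΣIE) + 1/2·D(I2) + 1·EA + U
-327.9 = 1·(+89.0) + 1·(+418.8) + 1/2·(+213.6) + 1·(-295.2) + U
U = -327.9 − (+319.4) = -647.3 kJ/mol

U = -647.3 kJ/mol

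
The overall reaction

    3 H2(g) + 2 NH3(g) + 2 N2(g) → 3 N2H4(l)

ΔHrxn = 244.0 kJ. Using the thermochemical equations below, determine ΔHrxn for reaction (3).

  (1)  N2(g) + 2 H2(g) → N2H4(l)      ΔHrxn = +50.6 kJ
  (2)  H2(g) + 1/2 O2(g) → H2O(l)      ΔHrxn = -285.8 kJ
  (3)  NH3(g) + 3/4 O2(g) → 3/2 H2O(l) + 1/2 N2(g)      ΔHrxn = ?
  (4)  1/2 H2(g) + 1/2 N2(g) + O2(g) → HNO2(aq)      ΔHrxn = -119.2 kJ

(1) × 3: (3)·(+50.6) = +151.8 kJ
(2) reversed and × 3: (-3)·(-285.8) = +857.4 kJ
(3) × 2: contributes 2·x
(4): not needed.
+244.0 = (+151.8) + (+857.4) + 2·x
x = (+244.0 − (+1009.2)) / (2) = -382.6 kJ

ΔHrxn = -382.6 kJ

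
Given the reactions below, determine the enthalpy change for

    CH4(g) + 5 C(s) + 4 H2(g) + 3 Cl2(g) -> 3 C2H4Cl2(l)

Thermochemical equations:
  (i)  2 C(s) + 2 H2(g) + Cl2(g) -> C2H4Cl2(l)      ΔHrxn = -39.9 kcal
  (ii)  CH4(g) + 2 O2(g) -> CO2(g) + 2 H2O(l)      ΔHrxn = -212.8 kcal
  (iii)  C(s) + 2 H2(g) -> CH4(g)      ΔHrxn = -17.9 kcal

(i) × 3: (3)·(-39.9) = -119.7 kcal
(ii): not needed.
(iii) reversed: +17.9 kcal
Since enthalpy is a state function, ΔHrxn = (3)·(-39.9) + (-1)·(-17.9) = -101.8 kcal

ΔHrxn = -101.8 kcal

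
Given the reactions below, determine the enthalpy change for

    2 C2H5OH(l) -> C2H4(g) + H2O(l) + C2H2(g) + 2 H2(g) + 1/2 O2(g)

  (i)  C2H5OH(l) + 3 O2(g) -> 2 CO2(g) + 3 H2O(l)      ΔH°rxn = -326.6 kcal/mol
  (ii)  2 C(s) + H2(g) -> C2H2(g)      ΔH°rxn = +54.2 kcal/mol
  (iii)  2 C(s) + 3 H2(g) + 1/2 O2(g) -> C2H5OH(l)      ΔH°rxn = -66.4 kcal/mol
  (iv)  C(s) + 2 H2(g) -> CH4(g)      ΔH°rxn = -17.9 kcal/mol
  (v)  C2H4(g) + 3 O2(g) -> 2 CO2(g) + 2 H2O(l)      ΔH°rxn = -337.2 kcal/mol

(i) as written: -326.6 kcal/mol
(ii) as written: +54.2 kcal/mol
(iii) reversed: +66.4 kcal/mol
(iv): not needed.
(v) reversed: +337.2 kcal/mol
ΔH°rxn = (-326.6) + (+54.2) + (+66.4) + (+337.2) = 131.2 kcal/mol

ΔH°rxn = 131.2 kcal/mol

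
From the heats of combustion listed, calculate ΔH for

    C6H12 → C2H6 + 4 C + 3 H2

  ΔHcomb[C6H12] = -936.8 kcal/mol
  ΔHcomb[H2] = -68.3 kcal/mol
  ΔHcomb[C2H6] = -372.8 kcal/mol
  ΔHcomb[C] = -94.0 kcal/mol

ΔH = 16.9 kcal/mol

Using ΔH = Σ nΔHc°(reactants) − Σ nΔHc°(products):
= [1·(-936.8)] − [1·(-372.8) + 4·(-94.0) + 3·(-68.3)]
= 16.9 kcal/mol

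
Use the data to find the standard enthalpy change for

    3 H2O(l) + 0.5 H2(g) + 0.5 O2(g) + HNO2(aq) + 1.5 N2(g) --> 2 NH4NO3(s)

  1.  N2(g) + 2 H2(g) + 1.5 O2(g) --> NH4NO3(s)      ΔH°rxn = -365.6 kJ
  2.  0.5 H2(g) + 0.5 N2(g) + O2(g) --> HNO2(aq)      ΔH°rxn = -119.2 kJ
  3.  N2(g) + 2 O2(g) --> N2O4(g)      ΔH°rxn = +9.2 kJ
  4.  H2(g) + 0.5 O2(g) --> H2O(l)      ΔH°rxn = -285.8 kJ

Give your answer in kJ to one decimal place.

eq. 1 × 2: (2)·(-365.6) = -731.2 kJ
eq. 2 reversed: +119.2 kJ
eq. 3: not needed.
eq. 4 reversed and × 3: (-3)·(-285.8) = +857.4 kJ
By Hess's law, ΔH°rxn = (-731.2) + (+119.2) + (+857.4) = 245.4 kJ

ΔH°rxn = 245.4 kJ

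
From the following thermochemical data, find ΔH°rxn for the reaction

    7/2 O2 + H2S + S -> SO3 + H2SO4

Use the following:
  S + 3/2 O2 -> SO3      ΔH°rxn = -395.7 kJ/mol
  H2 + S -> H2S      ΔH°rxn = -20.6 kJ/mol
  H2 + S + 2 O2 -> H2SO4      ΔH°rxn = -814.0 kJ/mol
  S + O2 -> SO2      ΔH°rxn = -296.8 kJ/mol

ΔH°rxn = -1189.1 kJ/mol

equation 1 as written: -395.7 kJ/mol
equation 2 reversed: +20.6 kJ/mol
equation 3 as written: -814.0 kJ/mol
equation 4: not needed.
By Hess's law, ΔH°rxn = (1)·(-395.7) + (-1)·(-20.6) + (1)·(-814.0) = -1189.1 kJ/mol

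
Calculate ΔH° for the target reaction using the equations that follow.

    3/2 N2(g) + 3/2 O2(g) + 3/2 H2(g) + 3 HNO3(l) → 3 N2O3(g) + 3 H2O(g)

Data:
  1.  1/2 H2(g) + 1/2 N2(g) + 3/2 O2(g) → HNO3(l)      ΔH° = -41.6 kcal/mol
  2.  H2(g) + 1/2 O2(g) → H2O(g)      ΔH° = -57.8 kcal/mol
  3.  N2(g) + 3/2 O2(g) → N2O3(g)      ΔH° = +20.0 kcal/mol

eq. 1 reversed and × 3: (-3)·(-41.6) = +124.8 kcal/mol
eq. 2 × 3: (3)·(-57.8) = -173.4 kcal/mol
eq. 3 × 3: (3)·(+20.0) = +60.0 kcal/mol
ΔH° = (+124.8) + (-173.4) + (+60.0) = 11.4 kcal/mol

ΔH° = 11.4 kcal/mol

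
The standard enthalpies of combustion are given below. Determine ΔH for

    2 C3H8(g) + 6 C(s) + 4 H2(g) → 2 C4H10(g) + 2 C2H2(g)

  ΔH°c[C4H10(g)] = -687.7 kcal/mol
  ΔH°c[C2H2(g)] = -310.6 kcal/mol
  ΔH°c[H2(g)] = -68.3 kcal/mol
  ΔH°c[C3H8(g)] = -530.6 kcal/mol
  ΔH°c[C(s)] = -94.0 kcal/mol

With combustion enthalpies, reactants minus products:
= [2·(-530.6) + 6·(-94.0) + 4·(-68.3)] − [2·(-687.7) + 2·(-310.6)]
= 98.2 kcal/mol

ΔH = 98.2 kcal/mol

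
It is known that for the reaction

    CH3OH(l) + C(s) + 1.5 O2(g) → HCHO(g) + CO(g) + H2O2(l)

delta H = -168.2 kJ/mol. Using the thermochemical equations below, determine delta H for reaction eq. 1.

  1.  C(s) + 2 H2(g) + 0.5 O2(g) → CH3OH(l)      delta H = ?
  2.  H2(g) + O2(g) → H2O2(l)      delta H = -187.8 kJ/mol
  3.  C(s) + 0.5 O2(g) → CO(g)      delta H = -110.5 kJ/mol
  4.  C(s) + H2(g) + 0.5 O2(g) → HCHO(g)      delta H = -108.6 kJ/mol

delta H = -238.7 kJ/mol

eq. 1 reversed (CH3OH(l) must end up as a reactant): contributes −x
eq. 2 as written (H2O2(l) already on the product side): -187.8 kJ/mol
eq. 3 as written (CO(g) already on the product side): -110.5 kJ/mol
eq. 4 as written (HCHO(g) already on the product side): -108.6 kJ/mol
-168.2 = (-187.8) + (-110.5) + (-108.6) − x
x = (-168.2 − (-406.9)) / (-1) = -238.7 kJ/mol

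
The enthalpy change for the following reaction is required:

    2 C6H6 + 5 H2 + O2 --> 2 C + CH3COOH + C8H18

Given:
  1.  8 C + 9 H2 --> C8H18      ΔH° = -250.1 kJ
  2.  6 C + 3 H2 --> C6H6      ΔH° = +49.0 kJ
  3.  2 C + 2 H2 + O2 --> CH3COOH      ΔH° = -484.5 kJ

ΔH° = -832.6 kJ

eq. 1 as written (C8H18 already on the product side): -250.1 kJ
eq. 2 reversed and × 2 (C6H6 must end up as a reactant; scale by 2 for the 2 C6H6): (-2)·(+49.0) = -98.0 kJ
eq. 3 as written (CH3COOH already on the product side): -484.5 kJ
ΔH° = (1)·(-250.1) + (-2)·(+49.0) + (1)·(-484.5) = -832.6 kJ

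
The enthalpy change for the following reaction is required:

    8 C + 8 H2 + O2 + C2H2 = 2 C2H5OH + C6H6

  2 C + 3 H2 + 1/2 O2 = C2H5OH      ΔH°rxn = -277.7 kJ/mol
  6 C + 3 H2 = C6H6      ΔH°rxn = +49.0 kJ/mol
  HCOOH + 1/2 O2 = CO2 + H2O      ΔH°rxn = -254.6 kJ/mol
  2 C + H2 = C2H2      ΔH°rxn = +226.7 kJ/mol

ΔH°rxn = -733.1 kJ/mol

equation 1 × 2 (×2 to match 2 C2H5OH in the target): (2)·(-277.7) = -555.4 kJ/mol
equation 2 as written (C6H6 already on the product side): +49.0 kJ/mol
equation 3: not needed (HCOOH appears nowhere else).
equation 4 reversed (C2H2 must end up as a reactant): -226.7 kJ/mol
ΔH°rxn = (2)·(-277.7) + (1)·(+49.0) + (-1)·(+226.7) = -733.1 kJ/mol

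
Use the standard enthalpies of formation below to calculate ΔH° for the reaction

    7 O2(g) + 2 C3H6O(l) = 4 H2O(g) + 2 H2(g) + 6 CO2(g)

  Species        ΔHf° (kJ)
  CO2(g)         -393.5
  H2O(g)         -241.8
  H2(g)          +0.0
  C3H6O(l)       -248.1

Products: 4·(-241.8) + 2·(+0.0) + 6·(-393.5) = -3328.2
Reactants: 7·(+0.0) + 2·(-248.1) = -496.2
ΔH° = (-3328.2) − (-496.2) = -2832.0 kJ

ΔH° = -2832.0 kJ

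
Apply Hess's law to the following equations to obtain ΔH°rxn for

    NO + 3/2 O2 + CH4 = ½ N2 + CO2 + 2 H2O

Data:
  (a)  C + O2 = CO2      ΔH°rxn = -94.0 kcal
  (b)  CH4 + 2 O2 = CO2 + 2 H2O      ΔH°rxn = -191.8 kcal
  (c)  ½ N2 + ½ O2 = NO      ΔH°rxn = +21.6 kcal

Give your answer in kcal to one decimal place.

(a): not needed (C appears nowhere else).
(b) as written (CH4 already on the reactant side): -191.8 kcal
(c) reversed (reverse to put NO on the reactant side): -21.6 kcal
Combining the equations, ΔH°rxn = (1)·(-191.8) + (-1)·(+21.6) = -213.4 kcal

ΔH°rxn = -213.4 kcal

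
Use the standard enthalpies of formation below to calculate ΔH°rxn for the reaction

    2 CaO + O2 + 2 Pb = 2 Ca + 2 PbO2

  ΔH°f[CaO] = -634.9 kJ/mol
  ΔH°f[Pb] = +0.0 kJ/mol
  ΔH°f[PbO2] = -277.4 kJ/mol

Products: 2·(+0.0) + 2·(-277.4) = -554.8
Reactants: 2·(-634.9) + 1·(+0.0) + 2·(+0.0) = -1269.8
ΔH°rxn = (-554.8) − (-1269.8) = 715.0 kJ/mol

ΔH°rxn = 715.0 kJ/mol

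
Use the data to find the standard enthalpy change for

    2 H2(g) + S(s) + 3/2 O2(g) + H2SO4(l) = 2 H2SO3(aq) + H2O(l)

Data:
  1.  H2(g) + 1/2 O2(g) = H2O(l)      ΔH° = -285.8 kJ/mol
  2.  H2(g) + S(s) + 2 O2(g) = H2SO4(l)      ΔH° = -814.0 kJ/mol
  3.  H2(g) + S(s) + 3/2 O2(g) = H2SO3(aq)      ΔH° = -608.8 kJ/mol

ΔH° = -689.4 kJ/mol

eq. 1 as written (H2O(l) already on the product side): -285.8 kJ/mol
eq. 2 reversed (H2SO4(l) must end up as a reactant): +814.0 kJ/mol
eq. 3 × 2 (scale by 2 for the 2 H2SO3(aq)): (2)·(-608.8) = -1217.6 kJ/mol
ΔH° = (1)·(-285.8) + (-1)·(-814.0) + (2)·(-608.8) = -689.4 kJ/mol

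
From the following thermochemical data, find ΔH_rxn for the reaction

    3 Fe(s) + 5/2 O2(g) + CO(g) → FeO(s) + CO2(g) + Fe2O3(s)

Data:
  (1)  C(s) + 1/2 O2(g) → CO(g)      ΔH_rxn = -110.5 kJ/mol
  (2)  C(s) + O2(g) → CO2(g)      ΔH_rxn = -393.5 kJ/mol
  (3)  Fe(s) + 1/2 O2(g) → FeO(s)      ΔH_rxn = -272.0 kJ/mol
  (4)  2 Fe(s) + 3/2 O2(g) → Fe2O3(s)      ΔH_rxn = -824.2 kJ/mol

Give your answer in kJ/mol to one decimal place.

ΔH_rxn = -1379.2 kJ/mol

(1) reversed (reverse to put CO(g) on the reactant side): +110.5 kJ/mol
(2) as written (CO2(g) already on the product side): -393.5 kJ/mol
(3) as written (FeO(s) already on the product side): -272.0 kJ/mol
(4) as written (Fe2O3(s) already on the product side): -824.2 kJ/mol
ΔH_rxn = (-1)·(-110.5) + (1)·(-393.5) + (1)·(-272.0) + (1)·(-824.2) = -1379.2 kJ/mol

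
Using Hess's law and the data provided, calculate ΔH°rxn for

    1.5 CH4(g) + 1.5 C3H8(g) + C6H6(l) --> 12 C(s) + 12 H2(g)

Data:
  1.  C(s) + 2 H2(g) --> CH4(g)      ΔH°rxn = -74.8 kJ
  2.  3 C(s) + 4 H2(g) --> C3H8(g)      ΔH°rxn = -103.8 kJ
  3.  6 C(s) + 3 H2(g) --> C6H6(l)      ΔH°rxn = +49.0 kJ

ΔH°rxn = 218.9 kJ

eq. 1 reversed and × 3/2 (CH4(g) must end up as a reactant; ×3/2 to match 3/2 CH4(g) in the target): (-3/2)·(-74.8) = +112.2 kJ
eq. 2 reversed and × 3/2 (C3H8(g) must end up as a reactant; ×3/2 to match 3/2 C3H8(g) in the target): (-3/2)·(-103.8) = +155.7 kJ
eq. 3 reversed (reverse to put C6H6(l) on the reactant side): -49.0 kJ
By Hess's law, ΔH°rxn = (-3/2)·(-74.8) + (-3/2)·(-103.8) + (-1)·(+49.0) = 218.9 kJ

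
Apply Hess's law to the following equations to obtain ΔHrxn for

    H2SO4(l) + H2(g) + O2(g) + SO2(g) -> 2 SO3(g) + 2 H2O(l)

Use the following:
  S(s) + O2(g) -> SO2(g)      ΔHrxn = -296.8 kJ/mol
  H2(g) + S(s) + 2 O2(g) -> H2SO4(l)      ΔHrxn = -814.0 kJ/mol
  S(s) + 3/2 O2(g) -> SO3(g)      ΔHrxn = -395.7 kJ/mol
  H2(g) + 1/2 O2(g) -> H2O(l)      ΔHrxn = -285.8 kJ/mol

equation 1 reversed (SO2(g) must end up as a reactant): +296.8 kJ/mol
equation 2 reversed (H2SO4(l) must end up as a reactant): +814.0 kJ/mol
equation 3 × 2 (×2 to match 2 SO3(g) in the target): (2)·(-395.7) = -791.4 kJ/mol
equation 4 × 2 (×2 to match 2 H2O(l) in the target): (2)·(-285.8) = -571.6 kJ/mol
Since enthalpy is a state function, ΔHrxn = (-1)·(-296.8) + (-1)·(-814.0) + (2)·(-395.7) + (2)·(-285.8) = -252.2 kJ/mol

ΔHrxn = -252.2 kJ/mol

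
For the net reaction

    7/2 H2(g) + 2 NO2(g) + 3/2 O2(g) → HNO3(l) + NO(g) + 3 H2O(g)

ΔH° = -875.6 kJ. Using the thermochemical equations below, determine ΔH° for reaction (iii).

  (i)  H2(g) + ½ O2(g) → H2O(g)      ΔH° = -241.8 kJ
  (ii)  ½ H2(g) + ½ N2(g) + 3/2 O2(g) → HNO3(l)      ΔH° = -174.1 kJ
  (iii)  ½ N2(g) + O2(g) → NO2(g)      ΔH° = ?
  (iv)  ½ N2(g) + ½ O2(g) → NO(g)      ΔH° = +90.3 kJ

ΔH° = 33.2 kJ

(i) × 3: (3)·(-241.8) = -725.4 kJ
(ii) as written: -174.1 kJ
(iii) reversed and × 2: contributes −2·x
(iv) as written: +90.3 kJ
-875.6 = (-725.4) + (-174.1) + (+90.3) − 2·x
x = (-875.6 − (-809.2)) / (-2) = 33.2 kJ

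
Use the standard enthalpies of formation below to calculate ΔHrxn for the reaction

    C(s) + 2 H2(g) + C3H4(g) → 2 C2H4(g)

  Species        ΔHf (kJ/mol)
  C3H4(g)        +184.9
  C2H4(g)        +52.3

Products: 2·(+52.3) = +104.6
Reactants: 1·(+0.0) + 2·(+0.0) + 1·(+184.9) = +184.9
ΔHrxn = (+104.6) − (+184.9) = -80.3 kJ/mol

ΔHrxn = -80.3 kJ/mol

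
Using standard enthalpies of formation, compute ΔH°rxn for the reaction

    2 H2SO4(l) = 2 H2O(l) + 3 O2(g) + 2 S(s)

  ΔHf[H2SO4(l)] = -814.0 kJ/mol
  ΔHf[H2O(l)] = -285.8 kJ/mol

Products: 2·(-285.8) + 3·(+0.0) + 2·(+0.0) = -571.6
Reactants: 2·(-814.0) = -1628.0
ΔH°rxn = (-571.6) − (-1628.0) = 1056.4 kJ/mol

ΔH°rxn = 1056.4 kJ/mol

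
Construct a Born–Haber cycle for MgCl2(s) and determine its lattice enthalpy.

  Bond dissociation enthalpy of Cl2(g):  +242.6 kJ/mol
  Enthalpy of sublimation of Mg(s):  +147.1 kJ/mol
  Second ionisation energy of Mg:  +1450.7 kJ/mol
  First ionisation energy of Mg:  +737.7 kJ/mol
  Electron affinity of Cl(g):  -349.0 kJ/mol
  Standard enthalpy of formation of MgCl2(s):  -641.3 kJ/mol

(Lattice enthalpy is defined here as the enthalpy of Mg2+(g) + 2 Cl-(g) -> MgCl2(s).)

ΔHf° = 1·ΔHsub + 1·(ΣIE) + 1·D(Cl2) + 2·EA + U
-641.3 = 1·(+147.1) + 1·(+2188.4) + 1·(+242.6) + 2·(-349.0) + U
U = -641.3 − (+1880.1) = -2521.4 kJ/mol

U = -2521.4 kJ/mol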